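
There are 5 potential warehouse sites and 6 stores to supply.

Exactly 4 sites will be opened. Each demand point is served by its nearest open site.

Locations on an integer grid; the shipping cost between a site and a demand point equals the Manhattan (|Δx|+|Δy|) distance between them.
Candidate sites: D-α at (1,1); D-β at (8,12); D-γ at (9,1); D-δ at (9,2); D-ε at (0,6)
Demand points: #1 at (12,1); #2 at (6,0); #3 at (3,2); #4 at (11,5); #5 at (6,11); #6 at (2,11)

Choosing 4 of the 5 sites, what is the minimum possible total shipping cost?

25

Open {D-α, D-β, D-γ, D-δ}.
  #1→D-γ 3, #2→D-γ 4, #3→D-α 3, #4→D-δ 5, #5→D-β 3, #6→D-β 7  ⇒ total 25.
Compare {D-α, D-β, D-γ, D-ε}: total 26.
Compare {D-α, D-β, D-δ, D-ε}: total 27.
No size-4 selection does better; minimum is 25.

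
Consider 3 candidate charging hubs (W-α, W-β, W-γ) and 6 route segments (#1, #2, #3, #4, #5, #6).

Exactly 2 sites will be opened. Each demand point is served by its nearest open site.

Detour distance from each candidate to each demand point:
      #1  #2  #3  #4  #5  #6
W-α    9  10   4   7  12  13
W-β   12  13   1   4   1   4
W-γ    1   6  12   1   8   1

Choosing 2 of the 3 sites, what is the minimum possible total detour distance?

Open {W-β, W-γ}.
  #1→W-γ 1, #2→W-γ 6, #3→W-β 1, #4→W-γ 1, #5→W-β 1, #6→W-γ 1  ⇒ total 11.
Compare {W-α, W-γ}: total 21.
Compare {W-α, W-β}: total 29.

11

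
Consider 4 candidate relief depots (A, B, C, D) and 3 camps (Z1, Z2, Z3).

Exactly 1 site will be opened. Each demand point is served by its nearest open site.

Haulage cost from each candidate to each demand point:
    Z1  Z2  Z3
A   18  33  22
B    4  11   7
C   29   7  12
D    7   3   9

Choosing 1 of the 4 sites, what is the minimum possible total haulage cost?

Open {D}.
  Z1→D 7, Z2→D 3, Z3→D 9  ⇒ total 19.
Compare {B}: total 22.
Compare {C}: total 48.
No size-1 selection does better; minimum is 19.

19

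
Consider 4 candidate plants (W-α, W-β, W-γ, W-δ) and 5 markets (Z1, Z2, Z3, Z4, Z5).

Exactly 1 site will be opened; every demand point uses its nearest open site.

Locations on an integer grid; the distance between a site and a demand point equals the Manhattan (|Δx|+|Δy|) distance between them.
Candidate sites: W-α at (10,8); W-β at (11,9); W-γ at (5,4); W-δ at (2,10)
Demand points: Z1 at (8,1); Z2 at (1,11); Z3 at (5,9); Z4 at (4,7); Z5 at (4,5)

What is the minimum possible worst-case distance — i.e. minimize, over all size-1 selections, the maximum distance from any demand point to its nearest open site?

11

Open {W-γ}.
  Farthest demand point is Z2 at distance 11 (to W-γ); all others are ≤ 11.
With {W-α} the worst case is 12.
With {W-β} the worst case is 12.
No size-1 selection achieves below 11.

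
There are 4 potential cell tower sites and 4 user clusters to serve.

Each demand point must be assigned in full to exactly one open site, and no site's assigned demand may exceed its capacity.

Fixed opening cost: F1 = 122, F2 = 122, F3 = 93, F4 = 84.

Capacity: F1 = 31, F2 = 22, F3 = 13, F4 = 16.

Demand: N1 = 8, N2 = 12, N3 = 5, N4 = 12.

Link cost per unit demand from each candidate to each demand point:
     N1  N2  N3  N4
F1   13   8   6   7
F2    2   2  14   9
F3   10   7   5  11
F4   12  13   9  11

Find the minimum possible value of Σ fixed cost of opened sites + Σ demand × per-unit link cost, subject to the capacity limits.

Open {F1, F2}; cheapest assignment that respects the capacities:
  F1 (cap 31, load 17): N3, N4 — cost 5×6 + 12×7 = 114
  F2 (cap 22, load 20): N1, N2 — cost 8×2 + 12×2 = 40
  Shipping 154, fixed 244 → total 398.
  Any other capacity-feasible assignment to {F1, F2} ships for at least 154.
Compare {F1, F2, F4}: its best feasible assignment gives total 482.
Compare {F1, F2, F3}: its best feasible assignment gives total 486.
Every other set of open sites that can feasibly serve all demand totals ≥ 482 even under its best assignment. Minimum: 398.

398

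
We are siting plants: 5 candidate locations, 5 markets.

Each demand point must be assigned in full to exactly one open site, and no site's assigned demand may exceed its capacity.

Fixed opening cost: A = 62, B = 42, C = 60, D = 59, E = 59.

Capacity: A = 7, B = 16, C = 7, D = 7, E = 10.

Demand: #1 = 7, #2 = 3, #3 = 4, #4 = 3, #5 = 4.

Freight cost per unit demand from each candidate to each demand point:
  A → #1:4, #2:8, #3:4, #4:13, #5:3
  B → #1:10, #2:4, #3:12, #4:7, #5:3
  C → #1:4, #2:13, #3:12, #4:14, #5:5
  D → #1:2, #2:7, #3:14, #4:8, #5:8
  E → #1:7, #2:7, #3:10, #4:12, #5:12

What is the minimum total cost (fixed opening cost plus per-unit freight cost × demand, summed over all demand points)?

Open {B, D}; cheapest assignment that respects the capacities:
  B (cap 16, load 14): #2, #3, #4, #5 — cost 3×4 + 4×12 + 3×7 + 4×3 = 93
  D (cap 7, load 7): #1 — cost 7×2 = 14
  Shipping 107, fixed 101 → total 208.
  Any other capacity-feasible assignment to {B, D} ships for at least 107.
Compare {B, C}: its best feasible assignment gives total 223.
Compare {A, B}: its best feasible assignment gives total 225.
Every other set of open sites that can feasibly serve all demand totals ≥ 223 even under its best assignment. Minimum: 208.

208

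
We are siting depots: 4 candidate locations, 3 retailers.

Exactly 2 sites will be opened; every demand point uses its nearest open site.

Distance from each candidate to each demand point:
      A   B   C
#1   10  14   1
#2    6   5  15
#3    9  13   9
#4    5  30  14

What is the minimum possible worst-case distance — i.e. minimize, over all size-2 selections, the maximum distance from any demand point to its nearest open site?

Open {#1, #2}.
  Farthest demand point is A at distance 6 (to #2); all others are ≤ 6.
With {#2, #3} the worst case is 9.
With {#1, #3} the worst case is 13.
No size-2 selection achieves below 6.

6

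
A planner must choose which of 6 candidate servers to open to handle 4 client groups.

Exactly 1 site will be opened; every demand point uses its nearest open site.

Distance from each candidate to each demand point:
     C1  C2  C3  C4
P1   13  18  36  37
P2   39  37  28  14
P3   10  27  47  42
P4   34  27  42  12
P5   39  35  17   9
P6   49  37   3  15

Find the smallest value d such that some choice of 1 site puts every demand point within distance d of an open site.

37

Open {P1}.
  Farthest demand point is C4 at distance 37 (to P1); all others are ≤ 37.
With {P2} the worst case is 39.
With {P5} the worst case is 39.
No size-1 selection achieves below 37.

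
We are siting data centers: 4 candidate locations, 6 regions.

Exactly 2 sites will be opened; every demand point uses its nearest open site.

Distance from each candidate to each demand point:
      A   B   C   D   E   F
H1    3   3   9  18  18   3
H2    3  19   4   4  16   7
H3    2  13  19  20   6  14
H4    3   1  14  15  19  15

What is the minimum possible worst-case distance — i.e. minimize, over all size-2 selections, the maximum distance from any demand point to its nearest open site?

13

Open {H2, H3}.
  Farthest demand point is B at distance 13 (to H3); all others are ≤ 13.
With {H3, H4} the worst case is 15.
With {H1, H2} the worst case is 16.
No size-2 selection achieves below 13.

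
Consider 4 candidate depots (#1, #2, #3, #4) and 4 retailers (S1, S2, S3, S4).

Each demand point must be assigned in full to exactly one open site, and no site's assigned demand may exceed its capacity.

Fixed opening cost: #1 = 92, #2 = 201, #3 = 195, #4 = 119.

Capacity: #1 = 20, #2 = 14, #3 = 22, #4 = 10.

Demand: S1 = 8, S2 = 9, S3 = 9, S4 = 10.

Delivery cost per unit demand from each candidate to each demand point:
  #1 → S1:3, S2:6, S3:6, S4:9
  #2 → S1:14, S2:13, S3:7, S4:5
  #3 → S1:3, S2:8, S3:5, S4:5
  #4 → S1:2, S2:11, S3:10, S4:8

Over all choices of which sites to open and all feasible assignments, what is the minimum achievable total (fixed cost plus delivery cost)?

Open {#1, #3}; cheapest assignment that respects the capacities:
  #1 (cap 20, load 17): S1, S2 — cost 8×3 + 9×6 = 78
  #3 (cap 22, load 19): S3, S4 — cost 9×5 + 10×5 = 95
  Shipping 173, fixed 287 → total 460.
  Any other capacity-feasible assignment to {#1, #3} ships for at least 173.
Compare {#1, #3, #4}: its best feasible assignment gives total 571.
Compare {#1, #2, #4}: its best feasible assignment gives total 586.
Every other set of open sites that can feasibly serve all demand totals ≥ 571 even under its best assignment. Minimum: 460.

460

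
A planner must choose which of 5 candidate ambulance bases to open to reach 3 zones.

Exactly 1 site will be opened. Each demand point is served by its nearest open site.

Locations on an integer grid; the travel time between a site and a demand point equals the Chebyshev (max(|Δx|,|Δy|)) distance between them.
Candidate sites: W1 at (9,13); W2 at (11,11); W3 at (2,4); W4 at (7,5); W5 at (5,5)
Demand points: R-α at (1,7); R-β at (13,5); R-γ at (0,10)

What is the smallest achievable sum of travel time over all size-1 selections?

17

Open {W5}.
  R-α→W5 4, R-β→W5 8, R-γ→W5 5  ⇒ total 17.
Compare {W4}: total 19.
Compare {W3}: total 20.
No size-1 selection does better; minimum is 17.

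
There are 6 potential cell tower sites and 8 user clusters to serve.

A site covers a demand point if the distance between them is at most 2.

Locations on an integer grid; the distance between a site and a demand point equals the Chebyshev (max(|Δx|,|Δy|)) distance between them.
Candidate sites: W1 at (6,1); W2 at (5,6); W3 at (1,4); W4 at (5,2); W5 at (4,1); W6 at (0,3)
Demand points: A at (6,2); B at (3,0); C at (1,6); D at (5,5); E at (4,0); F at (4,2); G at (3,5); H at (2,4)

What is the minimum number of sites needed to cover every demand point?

Coverage sets (demand points within 2 of each site):
  W1: {A, E, F}
  W2: {D, G}
  W3: {C, G, H}
  W4: {A, B, E, F}
  W5: {A, B, E, F}
  W6: {H}
No 2 sites suffice: every size-2 union leaves at least one demand point uncovered.
But {W2, W3, W4} covers everything, so the minimum is 3.

3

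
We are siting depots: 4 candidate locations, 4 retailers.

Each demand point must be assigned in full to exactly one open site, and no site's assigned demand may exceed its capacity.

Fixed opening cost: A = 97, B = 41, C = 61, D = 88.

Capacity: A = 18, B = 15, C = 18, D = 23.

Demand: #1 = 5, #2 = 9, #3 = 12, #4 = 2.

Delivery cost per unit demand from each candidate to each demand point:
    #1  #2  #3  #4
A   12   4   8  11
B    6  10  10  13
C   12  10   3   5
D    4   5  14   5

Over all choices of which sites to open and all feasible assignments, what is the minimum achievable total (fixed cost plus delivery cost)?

260

Open {C, D}; cheapest assignment that respects the capacities:
  C (cap 18, load 14): #3, #4 — cost 12×3 + 2×5 = 46
  D (cap 23, load 14): #1, #2 — cost 5×4 + 9×5 = 65
  Shipping 111, fixed 149 → total 260.
  Any other capacity-feasible assignment to {C, D} ships for at least 111.
Compare {B, C}: its best feasible assignment gives total 268.
Compare {A, C}: its best feasible assignment gives total 300.
Every other set of open sites that can feasibly serve all demand totals ≥ 268 even under its best assignment. Minimum: 260.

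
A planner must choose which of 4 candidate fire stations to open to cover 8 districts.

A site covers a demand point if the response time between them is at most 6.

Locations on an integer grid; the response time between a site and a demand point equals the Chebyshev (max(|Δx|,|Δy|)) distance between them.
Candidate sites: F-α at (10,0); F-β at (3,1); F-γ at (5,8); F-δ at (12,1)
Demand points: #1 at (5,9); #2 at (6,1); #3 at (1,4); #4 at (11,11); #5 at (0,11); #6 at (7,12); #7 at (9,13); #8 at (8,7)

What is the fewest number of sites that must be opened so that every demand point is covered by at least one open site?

2

Coverage sets (demand points within 6 of each site):
  F-α: {#2}
  F-β: {#2, #3, #8}
  F-γ: {#1, #3, #4, #5, #6, #7, #8}
  F-δ: {#2, #8}
No single site covers all 8 demand points.
But {F-α, F-γ} covers everything, so the minimum is 2.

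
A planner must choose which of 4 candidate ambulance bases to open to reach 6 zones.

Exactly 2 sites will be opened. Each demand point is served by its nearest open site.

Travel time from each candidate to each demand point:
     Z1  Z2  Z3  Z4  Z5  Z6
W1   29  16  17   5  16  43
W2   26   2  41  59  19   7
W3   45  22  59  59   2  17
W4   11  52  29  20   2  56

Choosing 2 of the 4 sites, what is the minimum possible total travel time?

71

Open {W2, W4}.
  Z1→W4 11, Z2→W2 2, Z3→W4 29, Z4→W4 20, Z5→W4 2, Z6→W2 7  ⇒ total 71.
Compare {W1, W2}: total 73.
Compare {W1, W3}: total 86.
No size-2 selection does better; minimum is 71.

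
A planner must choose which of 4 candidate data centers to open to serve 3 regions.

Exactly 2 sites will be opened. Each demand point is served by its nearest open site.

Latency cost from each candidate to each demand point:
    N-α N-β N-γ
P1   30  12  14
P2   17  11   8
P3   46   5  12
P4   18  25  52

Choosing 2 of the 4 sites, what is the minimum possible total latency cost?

30

Open {P2, P3}.
  N-α→P2 17, N-β→P3 5, N-γ→P2 8  ⇒ total 30.
Compare {P3, P4}: total 35.
Compare {P1, P2}: total 36.
No size-2 selection does better; minimum is 30.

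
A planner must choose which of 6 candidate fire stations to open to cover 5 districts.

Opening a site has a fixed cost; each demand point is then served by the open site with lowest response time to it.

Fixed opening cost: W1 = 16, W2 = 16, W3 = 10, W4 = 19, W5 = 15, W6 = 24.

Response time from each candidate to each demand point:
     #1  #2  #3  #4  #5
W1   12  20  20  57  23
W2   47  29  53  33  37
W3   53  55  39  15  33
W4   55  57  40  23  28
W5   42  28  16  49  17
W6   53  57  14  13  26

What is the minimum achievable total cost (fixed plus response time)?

116

Open {W1, W3}: assign each demand point to its cheapest open site.
  #1→W1 12, #2→W1 20, #3→W1 20, #4→W3 15, #5→W1 23
  response time 90, fixed 26 → total 116.
Compare {W1, W3, W5}: response time 80 + fixed 41 = 121.
Compare {W1, W6}: response time 82 + fixed 40 = 122.
Compare {W1, W5, W6}: response time 76 + fixed 55 = 131.
All other subsets cost ≥ 121. Minimum total cost: 116.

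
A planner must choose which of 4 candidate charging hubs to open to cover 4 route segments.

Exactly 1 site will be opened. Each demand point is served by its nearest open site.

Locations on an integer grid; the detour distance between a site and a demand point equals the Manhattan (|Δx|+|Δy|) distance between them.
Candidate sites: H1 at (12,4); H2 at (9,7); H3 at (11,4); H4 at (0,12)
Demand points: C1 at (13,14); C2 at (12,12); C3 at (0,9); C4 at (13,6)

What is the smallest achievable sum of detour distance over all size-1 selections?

35

Open {H2}.
  C1→H2 11, C2→H2 8, C3→H2 11, C4→H2 5  ⇒ total 35.
Compare {H1}: total 39.
Compare {H3}: total 41.
No size-1 selection does better; minimum is 35.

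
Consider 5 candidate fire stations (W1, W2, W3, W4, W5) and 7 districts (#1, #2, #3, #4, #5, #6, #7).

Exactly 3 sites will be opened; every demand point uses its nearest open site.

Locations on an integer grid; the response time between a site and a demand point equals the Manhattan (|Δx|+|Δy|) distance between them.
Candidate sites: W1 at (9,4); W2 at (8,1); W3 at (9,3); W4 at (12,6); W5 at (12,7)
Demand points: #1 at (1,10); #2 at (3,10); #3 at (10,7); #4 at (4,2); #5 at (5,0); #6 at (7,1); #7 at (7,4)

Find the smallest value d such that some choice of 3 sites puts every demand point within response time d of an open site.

14

Open {W1, W2, W3}.
  Farthest demand point is #1 at response time 14 (to W1); all others are ≤ 14.
With {W1, W2, W4} the worst case is 14.
With {W1, W2, W5} the worst case is 14.
No size-3 selection achieves below 14.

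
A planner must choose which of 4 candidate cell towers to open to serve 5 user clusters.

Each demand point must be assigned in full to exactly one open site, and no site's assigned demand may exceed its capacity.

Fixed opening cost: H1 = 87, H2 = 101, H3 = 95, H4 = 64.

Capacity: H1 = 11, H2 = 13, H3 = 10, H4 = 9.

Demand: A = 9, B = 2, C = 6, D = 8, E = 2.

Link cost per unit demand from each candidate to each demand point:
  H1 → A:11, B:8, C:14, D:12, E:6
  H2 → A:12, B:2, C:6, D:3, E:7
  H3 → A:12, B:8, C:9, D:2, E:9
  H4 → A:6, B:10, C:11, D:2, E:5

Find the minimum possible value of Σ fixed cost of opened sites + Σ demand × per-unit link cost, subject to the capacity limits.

Open {H2, H3, H4}; cheapest assignment that respects the capacities:
  H2 (cap 13, load 10): B, C, E — cost 2×2 + 6×6 + 2×7 = 54
  H3 (cap 10, load 8): D — cost 8×2 = 16
  H4 (cap 9, load 9): A — cost 9×6 = 54
  Shipping 124, fixed 260 → total 384.
  Any other capacity-feasible assignment to {H2, H3, H4} ships for at least 124.
Compare {H1, H2, H4}: its best feasible assignment gives total 419.
Compare {H1, H3, H4}: its best feasible assignment gives total 428.
Every other set of open sites that can feasibly serve all demand totals ≥ 419 even under its best assignment. Minimum: 384.

384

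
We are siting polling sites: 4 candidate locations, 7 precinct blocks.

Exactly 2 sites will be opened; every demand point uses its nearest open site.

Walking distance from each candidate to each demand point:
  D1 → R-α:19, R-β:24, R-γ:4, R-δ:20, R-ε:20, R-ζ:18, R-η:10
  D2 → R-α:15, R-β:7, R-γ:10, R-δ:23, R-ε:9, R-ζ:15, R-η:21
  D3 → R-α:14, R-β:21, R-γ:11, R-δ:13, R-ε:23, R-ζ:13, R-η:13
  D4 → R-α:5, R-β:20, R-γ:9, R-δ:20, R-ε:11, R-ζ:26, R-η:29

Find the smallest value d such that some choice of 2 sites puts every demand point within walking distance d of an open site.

Open {D2, D3}.
  Farthest demand point is R-α at walking distance 14 (to D3); all others are ≤ 14.
With {D1, D2} the worst case is 20.
With {D1, D4} the worst case is 20.
No size-2 selection achieves below 14.

14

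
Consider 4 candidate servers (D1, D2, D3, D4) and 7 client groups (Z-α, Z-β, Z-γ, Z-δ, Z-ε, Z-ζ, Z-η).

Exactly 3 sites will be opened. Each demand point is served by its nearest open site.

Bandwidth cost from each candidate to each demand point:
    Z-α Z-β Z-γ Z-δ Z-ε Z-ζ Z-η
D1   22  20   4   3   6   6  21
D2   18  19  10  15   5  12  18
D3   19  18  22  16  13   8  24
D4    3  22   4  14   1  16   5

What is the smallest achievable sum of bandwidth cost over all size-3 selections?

40

Open {D1, D3, D4}.
  Z-α→D4 3, Z-β→D3 18, Z-γ→D1 4, Z-δ→D1 3, Z-ε→D4 1, Z-ζ→D1 6, Z-η→D4 5  ⇒ total 40.
Compare {D1, D2, D4}: total 41.
Compare {D2, D3, D4}: total 53.
No size-3 selection does better; minimum is 40.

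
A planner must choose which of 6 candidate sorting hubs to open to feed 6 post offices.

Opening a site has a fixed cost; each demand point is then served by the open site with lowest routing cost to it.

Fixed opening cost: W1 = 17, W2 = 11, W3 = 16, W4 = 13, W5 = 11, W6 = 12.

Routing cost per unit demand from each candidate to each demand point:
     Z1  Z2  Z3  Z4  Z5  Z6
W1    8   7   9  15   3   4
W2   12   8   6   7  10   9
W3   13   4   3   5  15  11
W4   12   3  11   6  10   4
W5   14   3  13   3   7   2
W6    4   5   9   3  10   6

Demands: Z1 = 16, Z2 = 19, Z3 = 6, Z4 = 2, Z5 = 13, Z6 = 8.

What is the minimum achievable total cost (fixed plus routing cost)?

256

Open {W1, W3, W5, W6}: assign each demand point to its cheapest open site.
  Z1→W6 16×4=64, Z2→W5 19×3=57, Z3→W3 6×3=18, Z4→W5 2×3=6, Z5→W1 13×3=39, Z6→W5 8×2=16
  routing cost 200, fixed 56 → total 256.
Compare {W1, W2, W3, W5, W6}: routing cost 200 + fixed 67 = 267.
Compare {W1, W2, W5, W6}: routing cost 218 + fixed 51 = 269.
Compare {W1, W3, W4, W5, W6}: routing cost 200 + fixed 69 = 269.
All other subsets cost ≥ 267. Minimum total cost: 256.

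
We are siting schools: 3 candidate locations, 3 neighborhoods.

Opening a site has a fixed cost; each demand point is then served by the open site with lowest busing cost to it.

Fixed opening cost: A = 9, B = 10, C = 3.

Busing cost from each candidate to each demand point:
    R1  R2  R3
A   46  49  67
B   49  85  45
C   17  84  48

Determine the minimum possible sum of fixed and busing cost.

126

Open {A, C}: assign each demand point to its cheapest open site.
  R1→C 17, R2→A 49, R3→C 48
  busing cost 114, fixed 12 → total 126.
Compare {A, B, C}: busing cost 111 + fixed 22 = 133.
Compare {C}: busing cost 149 + fixed 3 = 152.
Compare {A, B}: busing cost 140 + fixed 19 = 159.
All other subsets cost ≥ 133. Minimum total cost: 126.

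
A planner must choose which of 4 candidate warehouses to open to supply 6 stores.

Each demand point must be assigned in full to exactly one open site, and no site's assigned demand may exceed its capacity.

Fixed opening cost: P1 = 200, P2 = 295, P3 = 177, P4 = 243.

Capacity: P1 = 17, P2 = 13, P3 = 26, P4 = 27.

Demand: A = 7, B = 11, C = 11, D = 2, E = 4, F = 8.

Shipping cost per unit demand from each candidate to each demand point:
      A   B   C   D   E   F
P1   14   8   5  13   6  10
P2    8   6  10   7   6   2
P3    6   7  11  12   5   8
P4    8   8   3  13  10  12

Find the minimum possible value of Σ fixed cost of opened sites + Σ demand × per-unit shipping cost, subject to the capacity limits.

Open {P1, P3}; cheapest assignment that respects the capacities:
  P1 (cap 17, load 17): C, D, E — cost 11×5 + 2×13 + 4×6 = 105
  P3 (cap 26, load 26): A, B, F — cost 7×6 + 11×7 + 8×8 = 183
  Shipping 288, fixed 377 → total 665.
  Any other capacity-feasible assignment to {P1, P3} ships for at least 288.
Compare {P3, P4}: its best feasible assignment gives total 691.
Compare {P1, P4}: its best feasible assignment gives total 766.
Every other set of open sites that can feasibly serve all demand totals ≥ 691 even under its best assignment. Minimum: 665.

665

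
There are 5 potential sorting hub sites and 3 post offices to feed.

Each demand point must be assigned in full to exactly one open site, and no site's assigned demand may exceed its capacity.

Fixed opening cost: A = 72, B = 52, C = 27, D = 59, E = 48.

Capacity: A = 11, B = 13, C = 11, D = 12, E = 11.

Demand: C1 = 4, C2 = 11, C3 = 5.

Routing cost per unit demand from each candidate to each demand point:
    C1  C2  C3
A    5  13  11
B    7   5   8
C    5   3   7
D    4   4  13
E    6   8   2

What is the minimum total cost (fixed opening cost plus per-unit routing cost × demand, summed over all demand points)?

142

Open {C, E}; cheapest assignment that respects the capacities:
  C (cap 11, load 11): C2 — cost 11×3 = 33
  E (cap 11, load 9): C1, C3 — cost 4×6 + 5×2 = 34
  Shipping 67, fixed 75 → total 142.
  Any other capacity-feasible assignment to {C, E} ships for at least 67.
Compare {B, C}: its best feasible assignment gives total 180.
Compare {C, D}: its best feasible assignment gives total 185.
Every other set of open sites that can feasibly serve all demand totals ≥ 180 even under its best assignment. Minimum: 142.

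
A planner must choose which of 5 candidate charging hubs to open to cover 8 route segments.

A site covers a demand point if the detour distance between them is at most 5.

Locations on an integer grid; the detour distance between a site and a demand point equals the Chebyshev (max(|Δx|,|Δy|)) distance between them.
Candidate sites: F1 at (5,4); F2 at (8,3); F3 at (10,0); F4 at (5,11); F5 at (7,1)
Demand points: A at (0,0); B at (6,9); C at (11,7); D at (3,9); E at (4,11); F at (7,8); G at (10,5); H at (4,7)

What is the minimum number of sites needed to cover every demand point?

3

Coverage sets (demand points within 5 of each site):
  F1: {A, B, D, F, G, H}
  F2: {C, F, G, H}
  F3: {G}
  F4: {B, D, E, F, H}
  F5: {G}
No 2 sites suffice: every size-2 union leaves at least one demand point uncovered.
But {F1, F2, F4} covers everything, so the minimum is 3.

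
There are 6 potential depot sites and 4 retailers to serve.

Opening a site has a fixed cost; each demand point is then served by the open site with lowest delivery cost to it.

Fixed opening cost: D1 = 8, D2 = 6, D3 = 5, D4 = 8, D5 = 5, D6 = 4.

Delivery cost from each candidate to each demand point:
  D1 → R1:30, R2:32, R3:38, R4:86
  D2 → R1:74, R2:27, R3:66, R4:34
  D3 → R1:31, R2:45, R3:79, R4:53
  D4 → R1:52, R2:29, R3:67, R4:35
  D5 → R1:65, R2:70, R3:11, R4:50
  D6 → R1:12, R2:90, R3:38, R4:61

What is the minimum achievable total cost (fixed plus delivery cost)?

99

Open {D2, D5, D6}: assign each demand point to its cheapest open site.
  R1→D6 12, R2→D2 27, R3→D5 11, R4→D2 34
  delivery cost 84, fixed 15 → total 99.
Compare {D4, D5, D6}: delivery cost 87 + fixed 17 = 104.
Compare {D2, D3, D5, D6}: delivery cost 84 + fixed 20 = 104.
Compare {D1, D2, D5, D6}: delivery cost 84 + fixed 23 = 107.
All other subsets cost ≥ 104. Minimum total cost: 99.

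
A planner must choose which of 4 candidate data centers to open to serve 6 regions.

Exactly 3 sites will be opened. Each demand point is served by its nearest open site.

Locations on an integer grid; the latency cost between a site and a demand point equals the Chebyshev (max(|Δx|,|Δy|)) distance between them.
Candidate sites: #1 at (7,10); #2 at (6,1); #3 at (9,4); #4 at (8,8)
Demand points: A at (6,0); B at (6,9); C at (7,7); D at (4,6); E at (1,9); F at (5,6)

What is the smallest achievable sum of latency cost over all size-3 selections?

Open {#1, #2, #4}.
  A→#2 1, B→#1 1, C→#4 1, D→#1 4, E→#1 6, F→#4 3  ⇒ total 16.
Compare {#2, #3, #4}: total 18.
Compare {#1, #2, #3}: total 19.
No size-3 selection does better; minimum is 16.

16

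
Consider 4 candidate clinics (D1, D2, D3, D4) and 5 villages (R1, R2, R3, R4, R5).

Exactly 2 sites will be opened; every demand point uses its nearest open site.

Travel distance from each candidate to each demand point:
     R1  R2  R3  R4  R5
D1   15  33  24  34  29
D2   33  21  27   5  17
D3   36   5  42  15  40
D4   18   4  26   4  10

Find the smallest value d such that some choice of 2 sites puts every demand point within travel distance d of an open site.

Open {D1, D2}.
  Farthest demand point is R3 at travel distance 24 (to D1); all others are ≤ 24.
With {D1, D4} the worst case is 24.
With {D2, D4} the worst case is 26.
No size-2 selection achieves below 24.

24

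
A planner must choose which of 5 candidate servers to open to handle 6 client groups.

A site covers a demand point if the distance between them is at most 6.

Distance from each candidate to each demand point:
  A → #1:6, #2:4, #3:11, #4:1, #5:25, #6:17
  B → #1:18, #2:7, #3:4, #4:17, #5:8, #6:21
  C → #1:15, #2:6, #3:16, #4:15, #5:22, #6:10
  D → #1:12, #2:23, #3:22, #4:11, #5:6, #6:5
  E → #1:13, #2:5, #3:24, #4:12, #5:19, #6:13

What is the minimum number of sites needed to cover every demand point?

3

Coverage sets (demand points within 6 of each site):
  A: {#1, #2, #4}
  B: {#3}
  C: {#2}
  D: {#5, #6}
  E: {#2}
No 2 sites suffice: every size-2 union leaves at least one demand point uncovered.
But {A, B, D} covers everything, so the minimum is 3.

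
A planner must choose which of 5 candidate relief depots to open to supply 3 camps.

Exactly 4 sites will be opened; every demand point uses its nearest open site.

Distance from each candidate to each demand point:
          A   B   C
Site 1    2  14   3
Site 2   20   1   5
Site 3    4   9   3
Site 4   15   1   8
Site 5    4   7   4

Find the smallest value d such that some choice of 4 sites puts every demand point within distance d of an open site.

Open {Site 1, Site 2, Site 3, Site 4}.
  Farthest demand point is C at distance 3 (to Site 1); all others are ≤ 3.
With {Site 1, Site 2, Site 3, Site 5} the worst case is 3.
With {Site 1, Site 2, Site 4, Site 5} the worst case is 3.
No size-4 selection achieves below 3.

3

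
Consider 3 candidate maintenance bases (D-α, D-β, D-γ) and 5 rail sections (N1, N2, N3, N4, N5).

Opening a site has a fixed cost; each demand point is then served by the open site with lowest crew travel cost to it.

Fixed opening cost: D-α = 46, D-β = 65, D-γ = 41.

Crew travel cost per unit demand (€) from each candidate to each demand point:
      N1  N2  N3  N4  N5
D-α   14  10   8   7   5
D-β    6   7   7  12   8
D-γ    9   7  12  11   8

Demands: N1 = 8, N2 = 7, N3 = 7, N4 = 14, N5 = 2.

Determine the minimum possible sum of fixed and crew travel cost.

Open {D-α, D-β}: assign each demand point to its cheapest open site.
  N1→D-β 8×6=48, N2→D-β 7×7=49, N3→D-β 7×7=49, N4→D-α 14×7=98, N5→D-α 2×5=10
  crew travel cost 254, fixed 111 → total 365.
Compare {D-α, D-γ}: crew travel cost 285 + fixed 87 = 372.
Compare {D-α}: crew travel cost 346 + fixed 46 = 392.
Compare {D-β}: crew travel cost 330 + fixed 65 = 395.
All other subsets cost ≥ 372. Minimum total cost: 365.

365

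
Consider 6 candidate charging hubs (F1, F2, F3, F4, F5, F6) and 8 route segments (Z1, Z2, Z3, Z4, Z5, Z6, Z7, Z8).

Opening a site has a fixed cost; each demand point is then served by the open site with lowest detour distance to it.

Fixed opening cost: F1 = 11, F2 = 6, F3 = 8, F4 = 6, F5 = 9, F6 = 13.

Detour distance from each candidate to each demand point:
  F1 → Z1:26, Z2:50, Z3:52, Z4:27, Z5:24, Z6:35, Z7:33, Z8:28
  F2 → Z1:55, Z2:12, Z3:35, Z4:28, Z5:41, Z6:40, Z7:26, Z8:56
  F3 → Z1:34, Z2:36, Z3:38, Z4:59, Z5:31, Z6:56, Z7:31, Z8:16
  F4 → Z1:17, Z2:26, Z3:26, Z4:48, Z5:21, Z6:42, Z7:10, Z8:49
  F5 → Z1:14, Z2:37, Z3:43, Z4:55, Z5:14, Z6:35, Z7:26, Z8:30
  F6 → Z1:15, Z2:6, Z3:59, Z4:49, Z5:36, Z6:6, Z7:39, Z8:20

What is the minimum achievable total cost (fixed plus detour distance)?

157

Open {F2, F4, F6}: assign each demand point to its cheapest open site.
  Z1→F6 15, Z2→F6 6, Z3→F4 26, Z4→F2 28, Z5→F4 21, Z6→F6 6, Z7→F4 10, Z8→F6 20
  detour distance 132, fixed 25 → total 157.
Compare {F2, F4, F5, F6}: detour distance 124 + fixed 34 = 158.
Compare {F1, F4, F6}: detour distance 131 + fixed 30 = 161.
Compare {F2, F3, F4, F6}: detour distance 128 + fixed 33 = 161.
All other subsets cost ≥ 158. Minimum total cost: 157.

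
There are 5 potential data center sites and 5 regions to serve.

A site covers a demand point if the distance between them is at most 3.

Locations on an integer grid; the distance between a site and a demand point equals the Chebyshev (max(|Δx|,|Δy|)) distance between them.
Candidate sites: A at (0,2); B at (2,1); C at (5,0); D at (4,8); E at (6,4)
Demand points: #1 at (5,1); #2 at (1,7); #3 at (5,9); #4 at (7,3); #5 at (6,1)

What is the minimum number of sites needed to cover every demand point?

2

Coverage sets (demand points within 3 of each site):
  A: {}
  B: {#1}
  C: {#1, #4, #5}
  D: {#2, #3}
  E: {#1, #4, #5}
No single site covers all 5 demand points.
But {C, D} covers everything, so the minimum is 2.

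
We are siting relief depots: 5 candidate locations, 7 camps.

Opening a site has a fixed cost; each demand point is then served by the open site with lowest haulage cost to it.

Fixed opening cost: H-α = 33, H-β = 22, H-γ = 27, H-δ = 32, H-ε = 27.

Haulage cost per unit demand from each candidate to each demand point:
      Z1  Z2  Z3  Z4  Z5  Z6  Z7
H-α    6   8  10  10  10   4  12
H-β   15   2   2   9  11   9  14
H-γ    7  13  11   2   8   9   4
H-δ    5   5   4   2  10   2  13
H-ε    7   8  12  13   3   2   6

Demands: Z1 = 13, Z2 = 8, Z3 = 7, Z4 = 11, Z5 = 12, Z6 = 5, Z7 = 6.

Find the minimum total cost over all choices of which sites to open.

280

Open {H-β, H-δ, H-ε}: assign each demand point to its cheapest open site.
  Z1→H-δ 13×5=65, Z2→H-β 8×2=16, Z3→H-β 7×2=14, Z4→H-δ 11×2=22, Z5→H-ε 12×3=36, Z6→H-δ 5×2=10, Z7→H-ε 6×6=36
  haulage cost 199, fixed 81 → total 280.
Compare {H-β, H-γ, H-ε}: haulage cost 213 + fixed 76 = 289.
Compare {H-β, H-γ, H-δ, H-ε}: haulage cost 187 + fixed 108 = 295.
Compare {H-δ, H-ε}: haulage cost 237 + fixed 59 = 296.
All other subsets cost ≥ 289. Minimum total cost: 280.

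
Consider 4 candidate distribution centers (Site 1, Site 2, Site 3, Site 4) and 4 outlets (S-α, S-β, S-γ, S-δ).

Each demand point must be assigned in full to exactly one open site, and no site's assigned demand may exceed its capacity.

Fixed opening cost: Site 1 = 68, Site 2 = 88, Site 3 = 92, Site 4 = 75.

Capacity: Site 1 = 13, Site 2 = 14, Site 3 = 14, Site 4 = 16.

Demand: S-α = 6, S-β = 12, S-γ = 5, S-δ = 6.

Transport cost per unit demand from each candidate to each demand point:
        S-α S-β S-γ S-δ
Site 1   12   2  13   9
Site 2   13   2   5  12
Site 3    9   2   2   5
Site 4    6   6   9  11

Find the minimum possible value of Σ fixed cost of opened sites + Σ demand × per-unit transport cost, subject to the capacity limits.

335

Open {Site 1, Site 3, Site 4}; cheapest assignment that respects the capacities:
  Site 1 (cap 13, load 12): S-β — cost 12×2 = 24
  Site 3 (cap 14, load 11): S-γ, S-δ — cost 5×2 + 6×5 = 40
  Site 4 (cap 16, load 6): S-α — cost 6×6 = 36
  Shipping 100, fixed 235 → total 335.
  Any other capacity-feasible assignment to {Site 1, Site 3, Site 4} ships for at least 100.
Compare {Site 2, Site 3, Site 4}: its best feasible assignment gives total 355.
Compare {Site 1, Site 2, Site 3}: its best feasible assignment gives total 381.
Every other set of open sites that can feasibly serve all demand totals ≥ 355 even under its best assignment. Minimum: 335.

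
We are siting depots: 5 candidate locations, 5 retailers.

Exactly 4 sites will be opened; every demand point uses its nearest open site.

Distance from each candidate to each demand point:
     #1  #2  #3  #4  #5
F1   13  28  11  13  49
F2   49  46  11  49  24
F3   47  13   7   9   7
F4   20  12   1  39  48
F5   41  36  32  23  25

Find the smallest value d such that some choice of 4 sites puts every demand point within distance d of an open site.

13

Open {F1, F2, F3, F4}.
  Farthest demand point is #1 at distance 13 (to F1); all others are ≤ 13.
With {F1, F2, F3, F5} the worst case is 13.
With {F1, F3, F4, F5} the worst case is 13.
No size-4 selection achieves below 13.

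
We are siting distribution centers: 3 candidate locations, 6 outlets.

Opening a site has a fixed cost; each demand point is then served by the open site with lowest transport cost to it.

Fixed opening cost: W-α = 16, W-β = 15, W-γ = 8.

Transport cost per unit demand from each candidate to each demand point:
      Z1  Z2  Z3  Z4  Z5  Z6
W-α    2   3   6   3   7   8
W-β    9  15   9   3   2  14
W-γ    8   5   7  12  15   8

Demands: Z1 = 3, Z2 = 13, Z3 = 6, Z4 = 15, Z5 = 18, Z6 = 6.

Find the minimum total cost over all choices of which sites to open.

241

Open {W-α, W-β}: assign each demand point to its cheapest open site.
  Z1→W-α 3×2=6, Z2→W-α 13×3=39, Z3→W-α 6×6=36, Z4→W-α 15×3=45, Z5→W-β 18×2=36, Z6→W-α 6×8=48
  transport cost 210, fixed 31 → total 241.
Compare {W-α, W-β, W-γ}: transport cost 210 + fixed 39 = 249.
Compare {W-β, W-γ}: transport cost 260 + fixed 23 = 283.
Compare {W-α}: transport cost 300 + fixed 16 = 316.
All other subsets cost ≥ 249. Minimum total cost: 241.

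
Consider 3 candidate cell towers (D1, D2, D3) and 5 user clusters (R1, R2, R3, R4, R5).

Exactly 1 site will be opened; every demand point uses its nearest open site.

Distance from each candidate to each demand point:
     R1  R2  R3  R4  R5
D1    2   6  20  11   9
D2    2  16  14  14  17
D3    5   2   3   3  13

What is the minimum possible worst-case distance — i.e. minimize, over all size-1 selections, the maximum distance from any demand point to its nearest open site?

13

Open {D3}.
  Farthest demand point is R5 at distance 13 (to D3); all others are ≤ 13.
With {D2} the worst case is 17.
With {D1} the worst case is 20.
No size-1 selection achieves below 13.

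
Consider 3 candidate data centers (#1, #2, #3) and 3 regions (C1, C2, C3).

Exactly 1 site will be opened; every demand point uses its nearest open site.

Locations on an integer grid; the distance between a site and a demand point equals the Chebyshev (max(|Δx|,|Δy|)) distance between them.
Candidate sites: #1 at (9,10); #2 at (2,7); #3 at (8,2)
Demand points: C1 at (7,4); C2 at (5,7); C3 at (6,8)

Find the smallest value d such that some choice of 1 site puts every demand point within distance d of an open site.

Open {#2}.
  Farthest demand point is C1 at distance 5 (to #2); all others are ≤ 5.
With {#1} the worst case is 6.
With {#3} the worst case is 6.
No size-1 selection achieves below 5.

5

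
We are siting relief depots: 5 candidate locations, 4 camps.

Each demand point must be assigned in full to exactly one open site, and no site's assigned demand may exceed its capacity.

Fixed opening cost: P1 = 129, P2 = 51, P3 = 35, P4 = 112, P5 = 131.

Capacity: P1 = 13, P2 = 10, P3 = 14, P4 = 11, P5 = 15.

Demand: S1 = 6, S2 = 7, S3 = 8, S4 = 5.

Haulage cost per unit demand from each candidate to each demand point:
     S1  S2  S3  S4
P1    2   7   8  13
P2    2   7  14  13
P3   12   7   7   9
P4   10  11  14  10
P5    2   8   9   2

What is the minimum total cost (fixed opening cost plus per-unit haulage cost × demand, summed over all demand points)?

Open {P1, P3}; cheapest assignment that respects the capacities:
  P1 (cap 13, load 13): S1, S2 — cost 6×2 + 7×7 = 61
  P3 (cap 14, load 13): S3, S4 — cost 8×7 + 5×9 = 101
  Shipping 162, fixed 164 → total 326.
  Any other capacity-feasible assignment to {P1, P3} ships for at least 162.
Compare {P3, P5}: its best feasible assignment gives total 335.
Compare {P2, P3, P5}: its best feasible assignment gives total 344.
Every other set of open sites that can feasibly serve all demand totals ≥ 335 even under its best assignment. Minimum: 326.

326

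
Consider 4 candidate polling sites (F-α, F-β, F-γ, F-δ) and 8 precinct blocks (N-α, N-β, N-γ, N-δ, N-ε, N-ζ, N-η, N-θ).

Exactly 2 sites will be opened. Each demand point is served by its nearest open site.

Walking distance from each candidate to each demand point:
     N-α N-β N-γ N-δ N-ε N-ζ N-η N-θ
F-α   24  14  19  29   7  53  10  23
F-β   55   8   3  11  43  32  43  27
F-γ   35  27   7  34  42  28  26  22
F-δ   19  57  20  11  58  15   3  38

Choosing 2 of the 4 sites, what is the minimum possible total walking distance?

Open {F-α, F-δ}.
  N-α→F-δ 19, N-β→F-α 14, N-γ→F-α 19, N-δ→F-δ 11, N-ε→F-α 7, N-ζ→F-δ 15, N-η→F-δ 3, N-θ→F-α 23  ⇒ total 111.
Compare {F-α, F-β}: total 118.
Compare {F-β, F-δ}: total 129.
No size-2 selection does better; minimum is 111.

111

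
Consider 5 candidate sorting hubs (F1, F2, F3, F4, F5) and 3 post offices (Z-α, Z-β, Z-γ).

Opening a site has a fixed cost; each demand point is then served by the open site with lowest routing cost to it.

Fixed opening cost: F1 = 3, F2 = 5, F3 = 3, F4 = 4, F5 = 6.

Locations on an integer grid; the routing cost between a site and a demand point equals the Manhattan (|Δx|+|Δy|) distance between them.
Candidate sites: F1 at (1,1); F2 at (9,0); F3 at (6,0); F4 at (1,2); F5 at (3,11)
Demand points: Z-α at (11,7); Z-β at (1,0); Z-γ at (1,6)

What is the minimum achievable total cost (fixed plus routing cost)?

23

Open {F1, F2}: assign each demand point to its cheapest open site.
  Z-α→F2 9, Z-β→F1 1, Z-γ→F1 5
  routing cost 15, fixed 8 → total 23.
Compare {F1, F3}: routing cost 18 + fixed 6 = 24.
Compare {F2, F4}: routing cost 15 + fixed 9 = 24.
Compare {F1}: routing cost 22 + fixed 3 = 25.
All other subsets cost ≥ 24. Minimum total cost: 23.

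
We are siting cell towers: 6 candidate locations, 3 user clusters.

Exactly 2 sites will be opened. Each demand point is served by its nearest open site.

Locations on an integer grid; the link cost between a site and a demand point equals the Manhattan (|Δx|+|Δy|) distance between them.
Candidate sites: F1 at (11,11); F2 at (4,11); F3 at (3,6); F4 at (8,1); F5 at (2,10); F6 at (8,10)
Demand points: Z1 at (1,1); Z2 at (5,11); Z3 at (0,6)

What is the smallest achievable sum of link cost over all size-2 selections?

Open {F2, F3}.
  Z1→F3 7, Z2→F2 1, Z3→F3 3  ⇒ total 11.
Compare {F3, F5}: total 14.
Compare {F3, F6}: total 14.
No size-2 selection does better; minimum is 11.

11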